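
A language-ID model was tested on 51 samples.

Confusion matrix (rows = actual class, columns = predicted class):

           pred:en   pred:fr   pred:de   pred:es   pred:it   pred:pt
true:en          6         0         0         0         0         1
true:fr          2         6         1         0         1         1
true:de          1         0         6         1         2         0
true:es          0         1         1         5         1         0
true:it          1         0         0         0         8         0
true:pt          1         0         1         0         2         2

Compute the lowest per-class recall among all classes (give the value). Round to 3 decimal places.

0.333

Per-class recall (TP/(TP+FN)):
  en: TP=6, FN=0+0+0+0+1=1 → 6/7 = 0.8571
  fr: TP=6, FN=2+1+0+1+1=5 → 6/11 = 0.5455
  de: TP=6, FN=1+0+1+2+0=4 → 6/10 = 0.6000
  es: TP=5, FN=0+1+1+1+0=3 → 5/8 = 0.6250
  it: TP=8, FN=1+0+0+0+0=1 → 8/9 = 0.8889
  pt: TP=2, FN=1+0+1+0+2=4 → 2/6 = 0.3333
Lowest is class 'pt' with recall = 0.333.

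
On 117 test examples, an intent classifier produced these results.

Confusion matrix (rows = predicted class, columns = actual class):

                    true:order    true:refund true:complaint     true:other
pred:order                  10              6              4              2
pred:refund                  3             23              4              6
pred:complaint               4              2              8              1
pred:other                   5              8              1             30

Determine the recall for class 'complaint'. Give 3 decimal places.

recall = TP/(TP+FN).
complaint: TP=8, FN=4+4+1=9 → 8/17 = 0.4706

0.471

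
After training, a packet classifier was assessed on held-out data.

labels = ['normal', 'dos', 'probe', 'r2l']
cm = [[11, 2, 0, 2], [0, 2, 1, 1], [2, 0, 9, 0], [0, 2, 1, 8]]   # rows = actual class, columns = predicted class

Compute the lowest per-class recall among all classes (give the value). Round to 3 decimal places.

0.500

Per-class recall (TP/(TP+FN)):
  normal: TP=11, FN=2+0+2=4 → 11/15 = 0.7333
  dos: TP=2, FN=0+1+1=2 → 2/4 = 0.5000
  probe: TP=9, FN=2+0+0=2 → 9/11 = 0.8182
  r2l: TP=8, FN=0+2+1=3 → 8/11 = 0.7273
Lowest is class 'dos' with recall = 0.500.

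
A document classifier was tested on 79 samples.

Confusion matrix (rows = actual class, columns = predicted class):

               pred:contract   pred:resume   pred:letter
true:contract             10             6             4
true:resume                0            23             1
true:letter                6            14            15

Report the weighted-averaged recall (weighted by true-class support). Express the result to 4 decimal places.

0.6076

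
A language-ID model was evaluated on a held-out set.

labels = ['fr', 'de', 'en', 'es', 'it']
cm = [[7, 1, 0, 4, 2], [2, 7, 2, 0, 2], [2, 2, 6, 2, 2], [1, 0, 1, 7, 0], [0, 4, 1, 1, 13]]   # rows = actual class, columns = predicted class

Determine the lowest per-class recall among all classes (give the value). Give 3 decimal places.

Per-class recall (TP/(TP+FN)):
  fr: TP=7, FN=1+0+4+2=7 → 7/14 = 0.5000
  de: TP=7, FN=2+2+0+2=6 → 7/13 = 0.5385
  en: TP=6, FN=2+2+2+2=8 → 6/14 = 0.4286
  es: TP=7, FN=1+0+1+0=2 → 7/9 = 0.7778
  it: TP=13, FN=0+4+1+1=6 → 13/19 = 0.6842
Lowest is class 'en' with recall = 0.429.

0.429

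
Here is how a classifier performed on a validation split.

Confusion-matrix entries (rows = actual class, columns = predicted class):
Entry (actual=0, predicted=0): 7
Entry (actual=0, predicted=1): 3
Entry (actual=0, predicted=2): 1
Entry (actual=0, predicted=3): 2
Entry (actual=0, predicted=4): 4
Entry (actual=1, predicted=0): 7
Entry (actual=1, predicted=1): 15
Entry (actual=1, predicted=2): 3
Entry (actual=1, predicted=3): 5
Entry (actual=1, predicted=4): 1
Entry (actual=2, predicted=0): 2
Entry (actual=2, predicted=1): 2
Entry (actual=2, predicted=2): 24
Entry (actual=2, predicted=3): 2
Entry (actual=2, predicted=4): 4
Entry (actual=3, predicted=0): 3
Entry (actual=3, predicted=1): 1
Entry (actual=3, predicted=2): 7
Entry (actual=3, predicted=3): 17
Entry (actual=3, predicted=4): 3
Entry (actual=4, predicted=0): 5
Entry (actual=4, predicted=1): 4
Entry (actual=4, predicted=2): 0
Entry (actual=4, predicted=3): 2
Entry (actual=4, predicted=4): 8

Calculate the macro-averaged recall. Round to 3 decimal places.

0.514

Per-class recall (TP/(TP+FN)):
  0: TP=7, FN=3+1+2+4=10 → 7/17 = 0.4118
  1: TP=15, FN=7+3+5+1=16 → 15/31 = 0.4839
  2: TP=24, FN=2+2+2+4=10 → 24/34 = 0.7059
  3: TP=17, FN=3+1+7+3=14 → 17/31 = 0.5484
  4: TP=8, FN=5+4+0+2=11 → 8/19 = 0.4211
Macro-recall = mean = (0.4118 + 0.4839 + 0.7059 + 0.5484 + 0.4211) / 5 = 0.514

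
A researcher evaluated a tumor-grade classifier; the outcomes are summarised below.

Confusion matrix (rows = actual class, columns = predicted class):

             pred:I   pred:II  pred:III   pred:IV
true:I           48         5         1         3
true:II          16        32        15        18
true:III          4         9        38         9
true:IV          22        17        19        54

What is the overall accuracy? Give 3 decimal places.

0.555

Accuracy = trace / total = (48+32+38+54=172) / 310 = 172/310 = 0.555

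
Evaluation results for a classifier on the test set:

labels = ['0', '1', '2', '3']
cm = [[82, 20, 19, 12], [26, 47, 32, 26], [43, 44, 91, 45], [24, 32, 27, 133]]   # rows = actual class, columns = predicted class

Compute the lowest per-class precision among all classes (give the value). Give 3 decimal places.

Per-class precision (TP/(TP+FP)):
  0: TP=82, FP=26+43+24=93 → 82/175 = 0.4686
  1: TP=47, FP=20+44+32=96 → 47/143 = 0.3287
  2: TP=91, FP=19+32+27=78 → 91/169 = 0.5385
  3: TP=133, FP=12+26+45=83 → 133/216 = 0.6157
Lowest is class '1' with precision = 0.329.

0.329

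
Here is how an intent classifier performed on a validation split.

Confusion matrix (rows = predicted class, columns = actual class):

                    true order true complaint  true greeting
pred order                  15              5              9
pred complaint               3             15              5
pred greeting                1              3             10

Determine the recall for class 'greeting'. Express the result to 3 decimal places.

0.417

Treat 'greeting' as positive and all other classes as negative.
recall = TP/(TP+FN).
greeting: TP=10, FN=9+5=14 → 10/24 = 0.4167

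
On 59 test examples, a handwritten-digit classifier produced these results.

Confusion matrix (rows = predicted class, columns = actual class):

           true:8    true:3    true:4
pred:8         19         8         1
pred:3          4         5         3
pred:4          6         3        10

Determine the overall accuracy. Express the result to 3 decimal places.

0.576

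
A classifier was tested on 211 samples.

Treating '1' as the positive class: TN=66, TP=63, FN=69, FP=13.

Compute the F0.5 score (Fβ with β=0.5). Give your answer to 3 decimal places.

0.722

Fβ = (1+β²)·TP / ((1+β²)·TP + β²·FN + FP), with β²=1/4
= 1.25·63 / (1.25·63 + 0.25·69 + 13) = 0.722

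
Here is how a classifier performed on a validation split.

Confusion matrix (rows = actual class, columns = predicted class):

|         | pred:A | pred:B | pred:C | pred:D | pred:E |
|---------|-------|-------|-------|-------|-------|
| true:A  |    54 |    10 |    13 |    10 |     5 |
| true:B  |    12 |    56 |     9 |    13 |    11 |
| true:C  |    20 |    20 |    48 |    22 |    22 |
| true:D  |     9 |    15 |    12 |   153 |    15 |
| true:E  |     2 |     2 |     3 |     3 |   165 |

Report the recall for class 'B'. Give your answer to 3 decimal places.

0.554

Treat 'B' as positive and all other classes as negative.
recall = TP/(TP+FN).
B: TP=56, FN=12+9+13+11=45 → 56/101 = 0.5545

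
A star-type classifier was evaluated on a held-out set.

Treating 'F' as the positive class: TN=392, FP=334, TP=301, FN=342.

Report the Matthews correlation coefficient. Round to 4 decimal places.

0.0081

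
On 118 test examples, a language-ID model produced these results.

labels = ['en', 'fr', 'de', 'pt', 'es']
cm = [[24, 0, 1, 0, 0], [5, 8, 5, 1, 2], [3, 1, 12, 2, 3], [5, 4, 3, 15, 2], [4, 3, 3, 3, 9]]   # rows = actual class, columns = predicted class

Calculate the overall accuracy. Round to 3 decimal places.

0.576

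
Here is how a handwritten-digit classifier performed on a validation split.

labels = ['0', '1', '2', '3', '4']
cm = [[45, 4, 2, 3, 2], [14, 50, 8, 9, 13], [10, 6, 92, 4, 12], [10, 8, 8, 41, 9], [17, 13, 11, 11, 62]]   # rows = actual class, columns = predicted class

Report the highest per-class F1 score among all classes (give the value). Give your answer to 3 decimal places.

Per-class F1 score (2·TP/(2·TP+FP+FN)):
  0: TP=45, FP=14+10+10+17=51, FN=4+2+3+2=11 → 90/152 = 0.5921
  1: TP=50, FP=4+6+8+13=31, FN=14+8+9+13=44 → 100/175 = 0.5714
  2: TP=92, FP=2+8+8+11=29, FN=10+6+4+12=32 → 184/245 = 0.7510
  3: TP=41, FP=3+9+4+11=27, FN=10+8+8+9=35 → 82/144 = 0.5694
  4: TP=62, FP=2+13+12+9=36, FN=17+13+11+11=52 → 124/212 = 0.5849
Highest is class '2' with F1 score = 0.751.

0.751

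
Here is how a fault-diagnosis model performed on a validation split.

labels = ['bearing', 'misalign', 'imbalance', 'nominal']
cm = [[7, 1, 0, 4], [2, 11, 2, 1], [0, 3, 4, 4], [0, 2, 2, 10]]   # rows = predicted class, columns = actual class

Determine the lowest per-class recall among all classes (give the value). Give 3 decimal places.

0.500

Per-class recall (TP/(TP+FN)):
  bearing: TP=7, FN=2+0+0=2 → 7/9 = 0.7778
  misalign: TP=11, FN=1+3+2=6 → 11/17 = 0.6471
  imbalance: TP=4, FN=0+2+2=4 → 4/8 = 0.5000
  nominal: TP=10, FN=4+1+4=9 → 10/19 = 0.5263
Lowest is class 'imbalance' with recall = 0.500.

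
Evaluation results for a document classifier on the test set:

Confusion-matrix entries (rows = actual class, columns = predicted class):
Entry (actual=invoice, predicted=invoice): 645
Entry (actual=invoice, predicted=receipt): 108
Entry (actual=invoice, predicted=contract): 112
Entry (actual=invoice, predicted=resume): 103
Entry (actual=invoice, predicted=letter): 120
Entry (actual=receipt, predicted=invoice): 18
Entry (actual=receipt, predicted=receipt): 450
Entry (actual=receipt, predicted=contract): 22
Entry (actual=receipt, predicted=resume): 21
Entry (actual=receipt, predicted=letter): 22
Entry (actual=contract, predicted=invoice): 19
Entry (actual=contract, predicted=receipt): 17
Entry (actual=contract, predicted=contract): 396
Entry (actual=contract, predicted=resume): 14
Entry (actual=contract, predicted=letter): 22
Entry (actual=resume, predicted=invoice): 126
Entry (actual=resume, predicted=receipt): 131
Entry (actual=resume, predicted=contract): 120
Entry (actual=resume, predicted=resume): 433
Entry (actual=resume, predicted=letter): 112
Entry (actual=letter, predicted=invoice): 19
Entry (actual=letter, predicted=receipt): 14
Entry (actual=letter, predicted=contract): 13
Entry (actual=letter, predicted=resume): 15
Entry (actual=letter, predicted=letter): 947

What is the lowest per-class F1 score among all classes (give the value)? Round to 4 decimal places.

Per-class F1 score (2·TP/(2·TP+FP+FN)):
  invoice: TP=645, FP=18+19+126+19=182, FN=108+112+103+120=443 → 1290/1915 = 0.67363
  receipt: TP=450, FP=108+17+131+14=270, FN=18+22+21+22=83 → 900/1253 = 0.71828
  contract: TP=396, FP=112+22+120+13=267, FN=19+17+14+22=72 → 792/1131 = 0.70027
  resume: TP=433, FP=103+21+14+15=153, FN=126+131+120+112=489 → 866/1508 = 0.57427
  letter: TP=947, FP=120+22+22+112=276, FN=19+14+13+15=61 → 1894/2231 = 0.84895
Lowest is class 'resume' with F1 score = 0.5743.

0.5743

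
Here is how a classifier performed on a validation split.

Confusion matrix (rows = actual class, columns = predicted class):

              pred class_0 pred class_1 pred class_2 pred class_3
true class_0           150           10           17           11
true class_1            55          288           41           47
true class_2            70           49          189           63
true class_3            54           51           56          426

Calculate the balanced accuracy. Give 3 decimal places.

0.675

Balanced accuracy = mean of per-class recall.
  class_0: recall = 150/188 = 0.7979
  class_1: recall = 288/431 = 0.6682
  class_2: recall = 189/371 = 0.5094
  class_3: recall = 426/587 = 0.7257
Mean = (0.7979 + 0.6682 + 0.5094 + 0.7257) / 4 = 0.675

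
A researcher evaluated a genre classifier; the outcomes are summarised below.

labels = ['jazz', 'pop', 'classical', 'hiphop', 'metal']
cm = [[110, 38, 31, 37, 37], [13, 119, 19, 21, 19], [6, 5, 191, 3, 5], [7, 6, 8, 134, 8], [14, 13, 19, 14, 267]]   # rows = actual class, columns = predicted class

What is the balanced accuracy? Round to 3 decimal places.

Balanced accuracy = mean of per-class recall.
  jazz: recall = 110/253 = 0.4348
  pop: recall = 119/191 = 0.6230
  classical: recall = 191/210 = 0.9095
  hiphop: recall = 134/163 = 0.8221
  metal: recall = 267/327 = 0.8165
Mean = (0.4348 + 0.6230 + 0.9095 + 0.8221 + 0.8165) / 5 = 0.721

0.721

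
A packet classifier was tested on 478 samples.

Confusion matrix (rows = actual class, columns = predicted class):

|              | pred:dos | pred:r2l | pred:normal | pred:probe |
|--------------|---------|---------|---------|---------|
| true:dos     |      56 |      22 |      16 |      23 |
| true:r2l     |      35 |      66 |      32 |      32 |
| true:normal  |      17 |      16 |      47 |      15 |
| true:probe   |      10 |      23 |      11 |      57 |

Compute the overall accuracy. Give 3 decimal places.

0.473

Accuracy = trace / total = (56+66+47+57=226) / 478 = 226/478 = 0.473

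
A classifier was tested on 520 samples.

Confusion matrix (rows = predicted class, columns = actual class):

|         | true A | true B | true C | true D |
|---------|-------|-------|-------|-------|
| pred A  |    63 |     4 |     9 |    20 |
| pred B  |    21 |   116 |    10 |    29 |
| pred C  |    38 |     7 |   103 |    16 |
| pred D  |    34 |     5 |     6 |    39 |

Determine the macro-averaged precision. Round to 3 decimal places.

0.602

Per-class precision (TP/(TP+FP)):
  A: TP=63, FP=4+9+20=33 → 63/96 = 0.6563
  B: TP=116, FP=21+10+29=60 → 116/176 = 0.6591
  C: TP=103, FP=38+7+16=61 → 103/164 = 0.6280
  D: TP=39, FP=34+5+6=45 → 39/84 = 0.4643
Macro-precision = mean = (0.6563 + 0.6591 + 0.6280 + 0.4643) / 4 = 0.602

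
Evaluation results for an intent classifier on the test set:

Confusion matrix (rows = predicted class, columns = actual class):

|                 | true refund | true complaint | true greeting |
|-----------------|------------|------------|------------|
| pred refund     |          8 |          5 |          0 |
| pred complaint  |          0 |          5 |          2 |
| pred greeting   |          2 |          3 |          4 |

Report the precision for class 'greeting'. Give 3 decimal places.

precision = TP/(TP+FP).
greeting: TP=4, FP=2+3=5 → 4/9 = 0.4444

0.444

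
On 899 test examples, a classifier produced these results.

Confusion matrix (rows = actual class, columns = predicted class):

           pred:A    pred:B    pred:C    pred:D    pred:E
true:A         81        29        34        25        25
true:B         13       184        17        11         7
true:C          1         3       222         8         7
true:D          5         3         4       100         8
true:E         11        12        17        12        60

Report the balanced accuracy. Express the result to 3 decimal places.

0.700

Balanced accuracy = mean of per-class recall.
  A: recall = 81/194 = 0.4175
  B: recall = 184/232 = 0.7931
  C: recall = 222/241 = 0.9212
  D: recall = 100/120 = 0.8333
  E: recall = 60/112 = 0.5357
Mean = (0.4175 + 0.7931 + 0.9212 + 0.8333 + 0.5357) / 5 = 0.700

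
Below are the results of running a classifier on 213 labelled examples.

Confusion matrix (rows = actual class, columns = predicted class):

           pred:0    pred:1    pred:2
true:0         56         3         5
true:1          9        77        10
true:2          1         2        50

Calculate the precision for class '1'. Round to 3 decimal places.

Treat '1' as positive and all other classes as negative.
precision = TP/(TP+FP).
1: TP=77, FP=3+2=5 → 77/82 = 0.9390

0.939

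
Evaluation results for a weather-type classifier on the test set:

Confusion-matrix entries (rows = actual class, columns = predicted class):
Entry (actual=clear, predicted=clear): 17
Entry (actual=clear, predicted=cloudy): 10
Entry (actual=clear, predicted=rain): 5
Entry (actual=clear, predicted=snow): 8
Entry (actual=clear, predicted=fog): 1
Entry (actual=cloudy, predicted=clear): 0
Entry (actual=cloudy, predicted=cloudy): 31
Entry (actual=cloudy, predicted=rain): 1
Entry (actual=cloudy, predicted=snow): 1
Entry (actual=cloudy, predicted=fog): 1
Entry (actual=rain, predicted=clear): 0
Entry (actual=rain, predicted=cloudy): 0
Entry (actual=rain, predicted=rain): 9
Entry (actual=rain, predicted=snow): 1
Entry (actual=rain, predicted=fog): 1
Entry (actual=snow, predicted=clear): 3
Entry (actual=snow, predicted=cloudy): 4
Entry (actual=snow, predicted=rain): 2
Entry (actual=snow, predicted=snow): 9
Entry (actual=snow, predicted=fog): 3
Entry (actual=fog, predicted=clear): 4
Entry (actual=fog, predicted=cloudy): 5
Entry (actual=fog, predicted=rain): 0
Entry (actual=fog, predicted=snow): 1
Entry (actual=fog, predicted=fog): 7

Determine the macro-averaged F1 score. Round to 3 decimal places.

Per-class F1 score (2·TP/(2·TP+FP+FN)):
  clear: TP=17, FP=0+0+3+4=7, FN=10+5+8+1=24 → 34/65 = 0.5231
  cloudy: TP=31, FP=10+0+4+5=19, FN=0+1+1+1=3 → 62/84 = 0.7381
  rain: TP=9, FP=5+1+2+0=8, FN=0+0+1+1=2 → 18/28 = 0.6429
  snow: TP=9, FP=8+1+1+1=11, FN=3+4+2+3=12 → 18/41 = 0.4390
  fog: TP=7, FP=1+1+1+3=6, FN=4+5+0+1=10 → 14/30 = 0.4667
Macro-F1 score = mean = (0.5231 + 0.7381 + 0.6429 + 0.4390 + 0.4667) / 5 = 0.562

0.562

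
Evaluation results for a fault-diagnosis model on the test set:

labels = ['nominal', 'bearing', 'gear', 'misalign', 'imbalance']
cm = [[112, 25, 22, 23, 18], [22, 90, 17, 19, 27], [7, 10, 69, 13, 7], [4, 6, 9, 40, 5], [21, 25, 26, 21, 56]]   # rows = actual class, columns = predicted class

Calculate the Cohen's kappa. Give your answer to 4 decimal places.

0.4055

Observed agreement pₒ = trace/N = 367/694 = 0.52882
Expected agreement pₑ = Σ (rowᵢ·colᵢ)/N² = (200·166 + 175·156 + 106·143 + 64·116 + 149·113)/694² = 0.20746
κ = (pₒ − pₑ)/(1 − pₑ) = (0.52882 − 0.20746)/(1 − 0.20746) = 0.4055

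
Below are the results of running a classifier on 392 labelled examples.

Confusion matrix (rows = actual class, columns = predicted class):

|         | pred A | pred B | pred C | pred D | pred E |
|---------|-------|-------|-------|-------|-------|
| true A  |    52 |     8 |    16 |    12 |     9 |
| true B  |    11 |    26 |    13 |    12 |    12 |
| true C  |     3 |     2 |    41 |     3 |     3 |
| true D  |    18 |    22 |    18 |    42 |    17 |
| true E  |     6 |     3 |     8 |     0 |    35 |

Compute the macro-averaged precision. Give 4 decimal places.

Per-class precision (TP/(TP+FP)):
  A: TP=52, FP=11+3+18+6=38 → 52/90 = 0.57778
  B: TP=26, FP=8+2+22+3=35 → 26/61 = 0.42623
  C: TP=41, FP=16+13+18+8=55 → 41/96 = 0.42708
  D: TP=42, FP=12+12+3+0=27 → 42/69 = 0.60870
  E: TP=35, FP=9+12+3+17=41 → 35/76 = 0.46053
Macro-precision = mean = (0.57778 + 0.42623 + 0.42708 + 0.60870 + 0.46053) / 5 = 0.5001

0.5001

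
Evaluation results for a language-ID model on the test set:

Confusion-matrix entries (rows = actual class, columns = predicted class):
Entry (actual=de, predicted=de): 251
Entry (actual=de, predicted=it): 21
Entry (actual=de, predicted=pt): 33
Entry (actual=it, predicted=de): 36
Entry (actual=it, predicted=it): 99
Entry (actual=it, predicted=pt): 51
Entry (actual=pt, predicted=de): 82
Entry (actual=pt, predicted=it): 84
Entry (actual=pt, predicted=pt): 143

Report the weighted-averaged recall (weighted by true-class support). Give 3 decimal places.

0.616

Per-class recall (TP/(TP+FN)):
  de: TP=251, FN=21+33=54 → 251/305 = 0.8230
  it: TP=99, FN=36+51=87 → 99/186 = 0.5323
  pt: TP=143, FN=82+84=166 → 143/309 = 0.4628
Weighted-recall = Σ (supportᵢ/N)·recallᵢ with N=800: (305/800)·0.8230 + (186/800)·0.5323 + (309/800)·0.4628 = 0.616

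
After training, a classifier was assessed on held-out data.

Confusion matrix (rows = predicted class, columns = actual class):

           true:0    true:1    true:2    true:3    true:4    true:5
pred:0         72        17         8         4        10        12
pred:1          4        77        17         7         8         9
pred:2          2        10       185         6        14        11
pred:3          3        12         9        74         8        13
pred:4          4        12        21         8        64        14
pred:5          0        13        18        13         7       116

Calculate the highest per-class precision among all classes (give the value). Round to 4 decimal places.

Per-class precision (TP/(TP+FP)):
  0: TP=72, FP=17+8+4+10+12=51 → 72/123 = 0.58537
  1: TP=77, FP=4+17+7+8+9=45 → 77/122 = 0.63115
  2: TP=185, FP=2+10+6+14+11=43 → 185/228 = 0.81140
  3: TP=74, FP=3+12+9+8+13=45 → 74/119 = 0.62185
  4: TP=64, FP=4+12+21+8+14=59 → 64/123 = 0.52033
  5: TP=116, FP=0+13+18+13+7=51 → 116/167 = 0.69461
Highest is class '2' with precision = 0.8114.

0.8114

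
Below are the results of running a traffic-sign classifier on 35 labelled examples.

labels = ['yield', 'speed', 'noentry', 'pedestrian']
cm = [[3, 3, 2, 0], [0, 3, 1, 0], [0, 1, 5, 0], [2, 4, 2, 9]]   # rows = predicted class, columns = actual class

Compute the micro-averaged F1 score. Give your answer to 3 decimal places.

0.571

Micro-averaging pools counts across classes: ΣTP=20, ΣFP=15, ΣFN=15.
Micro-F1 score = 2·TP/(2·TP+FP+FN) on pooled counts = 0.571 (equals overall accuracy in single-label multiclass).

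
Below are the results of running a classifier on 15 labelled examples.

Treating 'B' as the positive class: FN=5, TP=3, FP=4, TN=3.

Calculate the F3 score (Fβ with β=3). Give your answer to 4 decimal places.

Fβ = (1+β²)·TP / ((1+β²)·TP + β²·FN + FP), with β²=9
= 10·3 / (10·3 + 9·5 + 4) = 0.3797

0.3797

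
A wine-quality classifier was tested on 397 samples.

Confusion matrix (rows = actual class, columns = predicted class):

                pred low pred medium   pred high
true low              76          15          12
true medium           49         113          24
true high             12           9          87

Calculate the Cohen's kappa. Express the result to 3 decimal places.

0.541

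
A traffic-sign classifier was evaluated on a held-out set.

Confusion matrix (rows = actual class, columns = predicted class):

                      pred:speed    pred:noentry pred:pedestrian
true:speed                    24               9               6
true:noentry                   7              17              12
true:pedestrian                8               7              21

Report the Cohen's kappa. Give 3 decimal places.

Observed agreement pₒ = trace/N = 62/111 = 0.5586
Expected agreement pₑ = Σ (rowᵢ·colᵢ)/N² = (39·39 + 36·33 + 36·39)/111² = 0.3338
κ = (pₒ − pₑ)/(1 − pₑ) = (0.5586 − 0.3338)/(1 − 0.3338) = 0.337

0.337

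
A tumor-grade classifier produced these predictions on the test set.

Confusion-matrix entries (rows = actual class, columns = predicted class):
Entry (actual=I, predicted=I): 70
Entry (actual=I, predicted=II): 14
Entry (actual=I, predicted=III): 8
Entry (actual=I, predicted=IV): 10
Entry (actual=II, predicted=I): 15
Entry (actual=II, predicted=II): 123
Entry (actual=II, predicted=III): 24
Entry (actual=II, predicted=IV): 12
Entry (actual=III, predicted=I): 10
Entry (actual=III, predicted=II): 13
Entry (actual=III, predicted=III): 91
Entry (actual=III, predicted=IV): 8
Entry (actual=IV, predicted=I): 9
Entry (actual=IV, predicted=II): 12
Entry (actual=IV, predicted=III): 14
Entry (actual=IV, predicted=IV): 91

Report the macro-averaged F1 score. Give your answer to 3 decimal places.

Per-class F1 score (2·TP/(2·TP+FP+FN)):
  I: TP=70, FP=15+10+9=34, FN=14+8+10=32 → 140/206 = 0.6796
  II: TP=123, FP=14+13+12=39, FN=15+24+12=51 → 246/336 = 0.7321
  III: TP=91, FP=8+24+14=46, FN=10+13+8=31 → 182/259 = 0.7027
  IV: TP=91, FP=10+12+8=30, FN=9+12+14=35 → 182/247 = 0.7368
Macro-F1 score = mean = (0.6796 + 0.7321 + 0.7027 + 0.7368) / 4 = 0.713

0.713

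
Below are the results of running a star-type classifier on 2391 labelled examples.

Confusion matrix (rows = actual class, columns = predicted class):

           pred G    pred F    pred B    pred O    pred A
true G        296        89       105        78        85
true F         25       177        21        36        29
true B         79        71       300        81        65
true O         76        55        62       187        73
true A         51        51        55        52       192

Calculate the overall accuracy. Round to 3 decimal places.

0.482

Accuracy = trace / total = (296+177+300+187+192=1152) / 2391 = 1152/2391 = 0.482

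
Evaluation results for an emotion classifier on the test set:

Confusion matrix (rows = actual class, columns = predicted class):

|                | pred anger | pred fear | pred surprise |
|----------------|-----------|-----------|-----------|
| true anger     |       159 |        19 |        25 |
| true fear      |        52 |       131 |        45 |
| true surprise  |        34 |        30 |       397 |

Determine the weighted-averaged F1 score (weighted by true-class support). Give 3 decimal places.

0.768

Per-class F1 score (2·TP/(2·TP+FP+FN)):
  anger: TP=159, FP=52+34=86, FN=19+25=44 → 318/448 = 0.7098
  fear: TP=131, FP=19+30=49, FN=52+45=97 → 262/408 = 0.6422
  surprise: TP=397, FP=25+45=70, FN=34+30=64 → 794/928 = 0.8556
Weighted-F1 score = Σ (supportᵢ/N)·F1 scoreᵢ with N=892: (203/892)·0.7098 + (228/892)·0.6422 + (461/892)·0.8556 = 0.768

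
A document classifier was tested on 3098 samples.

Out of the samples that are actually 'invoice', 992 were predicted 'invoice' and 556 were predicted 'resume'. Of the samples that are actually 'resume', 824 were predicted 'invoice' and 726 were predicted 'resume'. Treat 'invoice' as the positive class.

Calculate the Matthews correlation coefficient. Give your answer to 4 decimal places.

MCC = (TP·TN − FP·FN) / √((TP+FP)(TP+FN)(TN+FP)(TN+FN))
Numerator = 992·726 − 824·556 = 262048
Denominator = √(1816·1548·1550·1282) = √5586071932800 = 2363487.2398
MCC = 262048 / 2363487.2398 = 0.1109

0.1109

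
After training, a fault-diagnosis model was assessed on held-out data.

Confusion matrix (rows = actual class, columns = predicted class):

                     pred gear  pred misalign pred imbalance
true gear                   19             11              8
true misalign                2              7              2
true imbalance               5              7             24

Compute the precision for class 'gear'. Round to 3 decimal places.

0.731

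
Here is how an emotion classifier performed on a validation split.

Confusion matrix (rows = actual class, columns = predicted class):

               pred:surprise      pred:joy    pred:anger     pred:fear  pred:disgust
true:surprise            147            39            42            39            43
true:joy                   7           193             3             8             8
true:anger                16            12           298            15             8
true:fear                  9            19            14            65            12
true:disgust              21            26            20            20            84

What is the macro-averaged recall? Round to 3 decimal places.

Per-class recall (TP/(TP+FN)):
  surprise: TP=147, FN=39+42+39+43=163 → 147/310 = 0.4742
  joy: TP=193, FN=7+3+8+8=26 → 193/219 = 0.8813
  anger: TP=298, FN=16+12+15+8=51 → 298/349 = 0.8539
  fear: TP=65, FN=9+19+14+12=54 → 65/119 = 0.5462
  disgust: TP=84, FN=21+26+20+20=87 → 84/171 = 0.4912
Macro-recall = mean = (0.4742 + 0.8813 + 0.8539 + 0.5462 + 0.4912) / 5 = 0.649

0.649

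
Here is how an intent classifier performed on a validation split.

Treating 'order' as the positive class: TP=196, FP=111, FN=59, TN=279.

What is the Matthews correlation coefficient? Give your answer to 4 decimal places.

MCC = (TP·TN − FP·FN) / √((TP+FP)(TP+FN)(TN+FP)(TN+FN))
Numerator = 196·279 − 111·59 = 48135
Denominator = √(307·255·390·338) = √10319528700 = 101585.0811
MCC = 48135 / 101585.0811 = 0.4738

0.4738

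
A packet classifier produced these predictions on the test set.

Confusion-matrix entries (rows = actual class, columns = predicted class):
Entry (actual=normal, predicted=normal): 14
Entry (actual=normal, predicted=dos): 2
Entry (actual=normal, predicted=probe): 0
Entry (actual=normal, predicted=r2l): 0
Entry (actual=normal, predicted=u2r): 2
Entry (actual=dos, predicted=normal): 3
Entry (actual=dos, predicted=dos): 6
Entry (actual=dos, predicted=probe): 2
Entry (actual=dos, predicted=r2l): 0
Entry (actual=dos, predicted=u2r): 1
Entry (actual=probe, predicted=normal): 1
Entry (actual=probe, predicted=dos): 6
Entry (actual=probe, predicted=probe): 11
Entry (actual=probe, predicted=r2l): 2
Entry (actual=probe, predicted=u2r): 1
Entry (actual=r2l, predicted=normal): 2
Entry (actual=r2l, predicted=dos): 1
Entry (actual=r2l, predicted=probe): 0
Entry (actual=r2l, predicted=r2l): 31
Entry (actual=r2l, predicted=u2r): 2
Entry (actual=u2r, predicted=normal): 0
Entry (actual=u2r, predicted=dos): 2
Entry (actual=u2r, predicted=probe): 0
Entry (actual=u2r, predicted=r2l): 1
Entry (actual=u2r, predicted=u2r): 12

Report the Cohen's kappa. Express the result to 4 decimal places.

Observed agreement pₒ = trace/N = 74/102 = 0.72549
Expected agreement pₑ = Σ (rowᵢ·colᵢ)/N² = (18·20 + 12·17 + 21·13 + 36·34 + 15·18)/102² = 0.22405
κ = (pₒ − pₑ)/(1 − pₑ) = (0.72549 − 0.22405)/(1 − 0.22405) = 0.6462

0.6462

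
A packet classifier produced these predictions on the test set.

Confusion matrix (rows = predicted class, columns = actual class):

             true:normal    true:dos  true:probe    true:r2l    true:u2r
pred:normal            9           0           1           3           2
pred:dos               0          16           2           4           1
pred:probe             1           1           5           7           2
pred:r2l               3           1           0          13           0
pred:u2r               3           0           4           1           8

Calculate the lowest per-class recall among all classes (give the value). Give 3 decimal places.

Per-class recall (TP/(TP+FN)):
  normal: TP=9, FN=0+1+3+3=7 → 9/16 = 0.5625
  dos: TP=16, FN=0+1+1+0=2 → 16/18 = 0.8889
  probe: TP=5, FN=1+2+0+4=7 → 5/12 = 0.4167
  r2l: TP=13, FN=3+4+7+1=15 → 13/28 = 0.4643
  u2r: TP=8, FN=2+1+2+0=5 → 8/13 = 0.6154
Lowest is class 'probe' with recall = 0.417.

0.417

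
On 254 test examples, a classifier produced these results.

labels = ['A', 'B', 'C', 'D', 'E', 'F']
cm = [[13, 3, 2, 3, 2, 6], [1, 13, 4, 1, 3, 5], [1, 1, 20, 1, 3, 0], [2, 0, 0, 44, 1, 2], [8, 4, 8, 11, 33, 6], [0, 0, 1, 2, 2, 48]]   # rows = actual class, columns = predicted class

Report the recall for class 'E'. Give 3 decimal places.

0.471

Take TP from the diagonal, FP from the rest of the 'E' prediction marginal, FN from the rest of the 'E' actual marginal.
recall = TP/(TP+FN).
E: TP=33, FN=8+4+8+11+6=37 → 33/70 = 0.4714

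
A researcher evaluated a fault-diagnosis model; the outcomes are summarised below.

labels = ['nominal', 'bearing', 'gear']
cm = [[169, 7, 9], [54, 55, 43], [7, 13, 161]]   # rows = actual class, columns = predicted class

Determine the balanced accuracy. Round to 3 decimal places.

Balanced accuracy = mean of per-class recall.
  nominal: recall = 169/185 = 0.9135
  bearing: recall = 55/152 = 0.3618
  gear: recall = 161/181 = 0.8895
Mean = (0.9135 + 0.3618 + 0.8895) / 3 = 0.722

0.722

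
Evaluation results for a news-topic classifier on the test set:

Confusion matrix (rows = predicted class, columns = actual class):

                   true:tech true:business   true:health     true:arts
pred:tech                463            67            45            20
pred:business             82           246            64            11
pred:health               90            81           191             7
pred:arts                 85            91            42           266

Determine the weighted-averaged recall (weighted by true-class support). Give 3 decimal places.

0.630

Per-class recall (TP/(TP+FN)):
  tech: TP=463, FN=82+90+85=257 → 463/720 = 0.6431
  business: TP=246, FN=67+81+91=239 → 246/485 = 0.5072
  health: TP=191, FN=45+64+42=151 → 191/342 = 0.5585
  arts: TP=266, FN=20+11+7=38 → 266/304 = 0.8750
Weighted-recall = Σ (supportᵢ/N)·recallᵢ with N=1851: (720/1851)·0.6431 + (485/1851)·0.5072 + (342/1851)·0.5585 + (304/1851)·0.8750 = 0.630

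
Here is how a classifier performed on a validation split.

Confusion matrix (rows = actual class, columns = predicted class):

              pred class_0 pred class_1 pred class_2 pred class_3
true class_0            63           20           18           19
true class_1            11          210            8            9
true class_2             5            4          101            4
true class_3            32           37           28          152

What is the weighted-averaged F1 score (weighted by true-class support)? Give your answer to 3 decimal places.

Per-class F1 score (2·TP/(2·TP+FP+FN)):
  class_0: TP=63, FP=11+5+32=48, FN=20+18+19=57 → 126/231 = 0.5455
  class_1: TP=210, FP=20+4+37=61, FN=11+8+9=28 → 420/509 = 0.8251
  class_2: TP=101, FP=18+8+28=54, FN=5+4+4=13 → 202/269 = 0.7509
  class_3: TP=152, FP=19+9+4=32, FN=32+37+28=97 → 304/433 = 0.7021
Weighted-F1 score = Σ (supportᵢ/N)·F1 scoreᵢ with N=721: (120/721)·0.5455 + (238/721)·0.8251 + (114/721)·0.7509 + (249/721)·0.7021 = 0.724

0.724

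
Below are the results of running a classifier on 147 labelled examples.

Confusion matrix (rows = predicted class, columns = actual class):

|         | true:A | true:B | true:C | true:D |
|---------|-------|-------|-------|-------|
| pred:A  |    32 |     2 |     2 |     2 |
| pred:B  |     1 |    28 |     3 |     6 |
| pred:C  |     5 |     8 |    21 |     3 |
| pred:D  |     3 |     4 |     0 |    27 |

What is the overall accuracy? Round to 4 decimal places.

0.7347

Accuracy = trace / total = (32+28+21+27=108) / 147 = 108/147 = 0.7347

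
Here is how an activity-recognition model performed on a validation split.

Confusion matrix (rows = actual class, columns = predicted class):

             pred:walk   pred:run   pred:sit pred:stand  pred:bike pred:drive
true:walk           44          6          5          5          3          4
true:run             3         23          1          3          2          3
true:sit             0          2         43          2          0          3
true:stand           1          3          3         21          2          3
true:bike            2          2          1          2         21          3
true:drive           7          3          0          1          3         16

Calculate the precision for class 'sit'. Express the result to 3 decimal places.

0.811

One-vs-rest for 'sit': TP = diagonal; FP = other classes predicted 'sit'; FN = 'sit' predicted as other.
precision = TP/(TP+FP).
sit: TP=43, FP=5+1+3+1+0=10 → 43/53 = 0.8113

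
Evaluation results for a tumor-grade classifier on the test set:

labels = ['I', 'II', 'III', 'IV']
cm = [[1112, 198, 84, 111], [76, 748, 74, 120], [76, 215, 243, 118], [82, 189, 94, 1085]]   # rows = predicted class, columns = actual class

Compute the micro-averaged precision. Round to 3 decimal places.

0.689

Micro-averaging pools counts across classes: ΣTP=3188, ΣFP=1437, ΣFN=1437.
Micro-precision = TP/(TP+FP) on pooled counts = 0.689 (equals overall accuracy in single-label multiclass).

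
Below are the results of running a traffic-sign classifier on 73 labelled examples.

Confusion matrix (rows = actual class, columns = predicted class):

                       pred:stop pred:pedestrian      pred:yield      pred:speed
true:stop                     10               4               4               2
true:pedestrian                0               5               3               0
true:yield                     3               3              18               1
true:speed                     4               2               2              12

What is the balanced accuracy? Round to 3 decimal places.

0.611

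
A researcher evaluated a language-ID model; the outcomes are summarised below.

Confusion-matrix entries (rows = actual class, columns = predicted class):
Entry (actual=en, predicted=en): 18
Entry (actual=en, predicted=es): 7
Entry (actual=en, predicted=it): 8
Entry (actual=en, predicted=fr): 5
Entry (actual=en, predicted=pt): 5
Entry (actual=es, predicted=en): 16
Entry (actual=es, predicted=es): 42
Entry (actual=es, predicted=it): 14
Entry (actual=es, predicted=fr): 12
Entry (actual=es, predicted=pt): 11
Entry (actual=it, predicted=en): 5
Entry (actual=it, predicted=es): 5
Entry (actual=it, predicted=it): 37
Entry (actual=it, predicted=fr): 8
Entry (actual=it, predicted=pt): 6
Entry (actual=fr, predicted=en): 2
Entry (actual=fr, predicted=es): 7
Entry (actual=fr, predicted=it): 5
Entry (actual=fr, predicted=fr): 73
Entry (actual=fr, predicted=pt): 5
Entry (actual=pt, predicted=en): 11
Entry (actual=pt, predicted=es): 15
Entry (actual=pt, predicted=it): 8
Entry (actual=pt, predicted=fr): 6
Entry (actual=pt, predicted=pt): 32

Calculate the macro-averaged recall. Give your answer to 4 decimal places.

Per-class recall (TP/(TP+FN)):
  en: TP=18, FN=7+8+5+5=25 → 18/43 = 0.41860
  es: TP=42, FN=16+14+12+11=53 → 42/95 = 0.44211
  it: TP=37, FN=5+5+8+6=24 → 37/61 = 0.60656
  fr: TP=73, FN=2+7+5+5=19 → 73/92 = 0.79348
  pt: TP=32, FN=11+15+8+6=40 → 32/72 = 0.44444
Macro-recall = mean = (0.41860 + 0.44211 + 0.60656 + 0.79348 + 0.44444) / 5 = 0.5410

0.5410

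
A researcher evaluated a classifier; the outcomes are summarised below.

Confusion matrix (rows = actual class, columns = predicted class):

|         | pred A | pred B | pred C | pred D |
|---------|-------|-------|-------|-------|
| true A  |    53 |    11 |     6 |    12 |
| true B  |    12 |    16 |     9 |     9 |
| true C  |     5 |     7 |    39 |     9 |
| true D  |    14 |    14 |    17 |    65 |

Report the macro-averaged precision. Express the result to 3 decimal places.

Per-class precision (TP/(TP+FP)):
  A: TP=53, FP=12+5+14=31 → 53/84 = 0.6310
  B: TP=16, FP=11+7+14=32 → 16/48 = 0.3333
  C: TP=39, FP=6+9+17=32 → 39/71 = 0.5493
  D: TP=65, FP=12+9+9=30 → 65/95 = 0.6842
Macro-precision = mean = (0.6310 + 0.3333 + 0.5493 + 0.6842) / 4 = 0.549

0.549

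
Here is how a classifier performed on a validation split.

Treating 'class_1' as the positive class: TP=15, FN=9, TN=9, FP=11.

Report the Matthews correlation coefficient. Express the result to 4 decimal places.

0.0760

MCC = (TP·TN − FP·FN) / √((TP+FP)(TP+FN)(TN+FP)(TN+FN))
Numerator = 15·9 − 11·9 = 36
Denominator = √(26·24·20·18) = √224640 = 473.9620
MCC = 36 / 473.9620 = 0.0760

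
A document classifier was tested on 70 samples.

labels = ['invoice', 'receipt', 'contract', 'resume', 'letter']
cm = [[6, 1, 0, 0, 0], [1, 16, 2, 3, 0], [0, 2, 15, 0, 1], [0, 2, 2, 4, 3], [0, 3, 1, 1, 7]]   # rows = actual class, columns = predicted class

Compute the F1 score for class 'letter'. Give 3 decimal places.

One-vs-rest for 'letter': TP = diagonal; FP = other classes predicted 'letter'; FN = 'letter' predicted as other.
F1 score = 2·TP/(2·TP+FP+FN).
letter: TP=7, FP=0+0+1+3=4, FN=0+3+1+1=5 → 14/23 = 0.6087

0.609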